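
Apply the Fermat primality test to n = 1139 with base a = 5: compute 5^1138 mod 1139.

5^1 ≡ 5 (mod 1139)
5^2 ≡ 5^2 = 25 ≡ 25 (mod 1139)
5^4 ≡ 25^2 = 625 ≡ 625 (mod 1139)
5^8 ≡ 625^2 = 390625 ≡ 1087 (mod 1139)
5^16 ≡ 1087^2 = 1181569 ≡ 426 (mod 1139)
5^32 ≡ 426^2 = 181476 ≡ 375 (mod 1139)
5^64 ≡ 375^2 = 140625 ≡ 528 (mod 1139)
5^128 ≡ 528^2 = 278784 ≡ 868 (mod 1139)
5^256 ≡ 868^2 = 753424 ≡ 545 (mod 1139)
5^512 ≡ 545^2 = 297025 ≡ 885 (mod 1139)
5^1024 ≡ 885^2 = 783225 ≡ 732 (mod 1139)
1138 = 1024 + 64 + 32 + 16 + 2 in binary powers of 2.
So 5^1138 ≡ 732 · 528 · 375 · 426 · 25 ≡ 1096 (mod 1139).
Since 1096 ≠ 1, base 5 is a Fermat witness: 1139 is composite.

1096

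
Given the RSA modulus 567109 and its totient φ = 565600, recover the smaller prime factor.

701

φ(n) = (p−1)(q−1) = n − (p+q) + 1, so p + q = 567109 − 565600 + 1 = 1510.
p and q are the roots of t² − 1510t + 567109 = 0.
Discriminant: 1510² − 4·567109 = 2280100 − 2268436 = 11664; √11664 = 108.
q = (1510 − 108)/2 = 701, p = (1510 + 108)/2 = 809.
Check: 701 · 809 = 567109.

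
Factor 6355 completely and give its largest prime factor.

6355 = 5 · 1271
1271 = 31 · 41
41 is prime.
So 6355 = 5 · 31 · 41; the largest prime factor is 41.

41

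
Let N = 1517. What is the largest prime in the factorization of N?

1517 = 37 · 41
41 is prime.
So 1517 = 37 · 41; the largest prime factor is 41.

41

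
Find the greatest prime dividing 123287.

97

123287 = 31 · 3977
3977 = 41 · 97
97 is prime.
So 123287 = 31 · 41 · 97; the largest prime factor is 97.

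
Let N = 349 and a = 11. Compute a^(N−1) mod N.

1

11^1 ≡ 11 (mod 349)
11^2 ≡ 11^2 = 121 ≡ 121 (mod 349)
11^4 ≡ 121^2 = 14641 ≡ 332 (mod 349)
11^8 ≡ 332^2 = 110224 ≡ 289 (mod 349)
11^16 ≡ 289^2 = 83521 ≡ 110 (mod 349)
11^32 ≡ 110^2 = 12100 ≡ 234 (mod 349)
11^64 ≡ 234^2 = 54756 ≡ 312 (mod 349)
11^128 ≡ 312^2 = 97344 ≡ 322 (mod 349)
11^256 ≡ 322^2 = 103684 ≡ 31 (mod 349)
348 = 256 + 64 + 16 + 8 + 4 in binary powers of 2.
So 11^348 ≡ 31 · 312 · 110 · 289 · 332 ≡ 1 (mod 349).
Since the result is 1, base 11 gives no evidence that 349 is composite.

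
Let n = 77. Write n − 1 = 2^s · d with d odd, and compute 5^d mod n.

75

77 − 1 = 76 = 2^2 · 19, so d = 19.
5^1 ≡ 5 (mod 77)
5^2 ≡ 5^2 = 25 ≡ 25 (mod 77)
5^4 ≡ 25^2 = 625 ≡ 9 (mod 77)
5^8 ≡ 9^2 = 81 ≡ 4 (mod 77)
5^16 ≡ 4^2 = 16 ≡ 16 (mod 77)
19 = 16 + 2 + 1 in binary powers of 2.
So 5^19 ≡ 16 · 25 · 5 ≡ 75 (mod 77).
Squaring chain: 75 → 4; never reaches −1, so base 5 is a Miller–Rabin witness that 77 is composite.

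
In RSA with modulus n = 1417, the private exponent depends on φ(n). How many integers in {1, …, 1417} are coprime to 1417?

1296

Factor: 1417 = 13 · 109.
φ(1417) = (13−1) · (109−1) = 12 · 108 = 1296.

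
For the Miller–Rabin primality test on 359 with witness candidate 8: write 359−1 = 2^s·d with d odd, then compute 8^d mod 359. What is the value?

1

359 − 1 = 358 = 2^1 · 179, so d = 179.
8^1 ≡ 8 (mod 359)
8^2 ≡ 8^2 = 64 ≡ 64 (mod 359)
8^4 ≡ 64^2 = 4096 ≡ 147 (mod 359)
8^8 ≡ 147^2 = 21609 ≡ 69 (mod 359)
8^16 ≡ 69^2 = 4761 ≡ 94 (mod 359)
8^32 ≡ 94^2 = 8836 ≡ 220 (mod 359)
8^64 ≡ 220^2 = 48400 ≡ 294 (mod 359)
8^128 ≡ 294^2 = 86436 ≡ 276 (mod 359)
179 = 128 + 32 + 16 + 2 + 1 in binary powers of 2.
So 8^179 ≡ 276 · 220 · 94 · 64 · 8 ≡ 1 (mod 359).
Since 8^d ≡ 1 (mod 359), base 8 does not prove 359 composite.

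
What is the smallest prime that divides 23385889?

59

23385889 is odd.
Digit sum 46, not divisible by 3.
Ends in 9: not divisible by 5.
7: 23385889 = 7·3340841 + 2
11: 23385889 = 11·2125989 + 10
13: 23385889 = 13·1798914 + 7
17: 23385889 = 17·1375640 + 9
19: 23385889 = 19·1230836 + 5
23: 23385889 = 23·1016777 + 18
29: 23385889 = 29·806409 + 28
31: 23385889 = 31·754383 + 16
37: 23385889 = 37·632051 + 2
41: 23385889 = 41·570387 + 22
43: 23385889 = 43·543857 + 38
47: 23385889 = 47·497572 + 5
53: 23385889 = 53·441243 + 10
59: 23385889 = 59·396371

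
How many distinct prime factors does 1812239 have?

1812239 = 11 · 164749
164749 = 13 · 12673
12673 = 19 · 667
667 = 23 · 29
1812239 = 11 · 13 · 19 · 23 · 29, which has 5 distinct prime factors.

5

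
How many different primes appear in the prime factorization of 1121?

1121 = 19 · 59
1121 = 19 · 59, which has 2 distinct prime factors.

2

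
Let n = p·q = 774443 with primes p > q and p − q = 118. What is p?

Since p = q + 118, we have 774443 = q(q + 118), so q² + 118q − 774443 = 0.
Discriminant: 118² + 4·774443 = 13924 + 3097772 = 3111696; √3111696 = 1764.
q = (−118 + 1764)/2 = 823, and p = q + 118 = 941.
Check: 823 · 941 = 774443.

941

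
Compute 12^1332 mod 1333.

4

12^1 ≡ 12 (mod 1333)
12^2 ≡ 12^2 = 144 ≡ 144 (mod 1333)
12^4 ≡ 144^2 = 20736 ≡ 741 (mod 1333)
12^8 ≡ 741^2 = 549081 ≡ 1218 (mod 1333)
12^16 ≡ 1218^2 = 1483524 ≡ 1228 (mod 1333)
12^32 ≡ 1228^2 = 1507984 ≡ 361 (mod 1333)
12^64 ≡ 361^2 = 130321 ≡ 1020 (mod 1333)
12^128 ≡ 1020^2 = 1040400 ≡ 660 (mod 1333)
12^256 ≡ 660^2 = 435600 ≡ 1042 (mod 1333)
12^512 ≡ 1042^2 = 1085764 ≡ 702 (mod 1333)
12^1024 ≡ 702^2 = 492804 ≡ 927 (mod 1333)
1332 = 1024 + 256 + 32 + 16 + 4 in binary powers of 2.
So 12^1332 ≡ 927 · 1042 · 361 · 1228 · 741 ≡ 4 (mod 1333).
Since 4 ≠ 1, base 12 is a Fermat witness: 1333 is composite.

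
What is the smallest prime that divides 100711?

100711 is odd.
Digit sum 10, not divisible by 3.
Ends in 1: not divisible by 5.
7: 100711 = 7·14387 + 2
11: 100711 = 11·9155 + 6
13: 100711 = 13·7747

13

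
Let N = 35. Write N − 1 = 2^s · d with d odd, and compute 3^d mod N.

33

35 − 1 = 34 = 2^1 · 17, so d = 17.
3^1 ≡ 3 (mod 35)
3^2 ≡ 3^2 = 9 ≡ 9 (mod 35)
3^4 ≡ 9^2 = 81 ≡ 11 (mod 35)
3^8 ≡ 11^2 = 121 ≡ 16 (mod 35)
3^16 ≡ 16^2 = 256 ≡ 11 (mod 35)
17 = 16 + 1 in binary powers of 2.
So 3^17 ≡ 11 · 3 ≡ 33 (mod 35).
Squaring chain: 33; never reaches −1, so base 3 is a Miller–Rabin witness that 35 is composite.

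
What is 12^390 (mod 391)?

87

12^1 ≡ 12 (mod 391)
12^2 ≡ 12^2 = 144 ≡ 144 (mod 391)
12^4 ≡ 144^2 = 20736 ≡ 13 (mod 391)
12^8 ≡ 13^2 = 169 ≡ 169 (mod 391)
12^16 ≡ 169^2 = 28561 ≡ 18 (mod 391)
12^32 ≡ 18^2 = 324 ≡ 324 (mod 391)
12^64 ≡ 324^2 = 104976 ≡ 188 (mod 391)
12^128 ≡ 188^2 = 35344 ≡ 154 (mod 391)
12^256 ≡ 154^2 = 23716 ≡ 256 (mod 391)
390 = 256 + 128 + 4 + 2 in binary powers of 2.
So 12^390 ≡ 256 · 154 · 13 · 144 ≡ 87 (mod 391).
Since 87 ≠ 1, base 12 is a Fermat witness: 391 is composite.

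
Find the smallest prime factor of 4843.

29

4843 is odd.
Digit sum 19, not divisible by 3.
Ends in 3: not divisible by 5.
7: 4843 = 7·691 + 6
11: 4843 = 11·440 + 3
13: 4843 = 13·372 + 7
17: 4843 = 17·284 + 15
19: 4843 = 19·254 + 17
23: 4843 = 23·210 + 13
29: 4843 = 29·167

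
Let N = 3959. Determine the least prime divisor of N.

3959 is odd.
Digit sum 26, not divisible by 3.
Ends in 9: not divisible by 5.
7: 3959 = 7·565 + 4
11: 3959 = 11·359 + 10
13: 3959 = 13·304 + 7
17: 3959 = 17·232 + 15
19: 3959 = 19·208 + 7
23: 3959 = 23·172 + 3
29: 3959 = 29·136 + 15
31: 3959 = 31·127 + 22
37: 3959 = 37·107

37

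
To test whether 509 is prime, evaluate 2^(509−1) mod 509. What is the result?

1

2^1 ≡ 2 (mod 509)
2^2 ≡ 2^2 = 4 ≡ 4 (mod 509)
2^4 ≡ 4^2 = 16 ≡ 16 (mod 509)
2^8 ≡ 16^2 = 256 ≡ 256 (mod 509)
2^16 ≡ 256^2 = 65536 ≡ 384 (mod 509)
2^32 ≡ 384^2 = 147456 ≡ 355 (mod 509)
2^64 ≡ 355^2 = 126025 ≡ 302 (mod 509)
2^128 ≡ 302^2 = 91204 ≡ 93 (mod 509)
2^256 ≡ 93^2 = 8649 ≡ 505 (mod 509)
508 = 256 + 128 + 64 + 32 + 16 + 8 + 4 in binary powers of 2.
So 2^508 ≡ 505 · 93 · 302 · 355 · 384 · 256 · 16 ≡ 1 (mod 509).
Since the result is 1, base 2 gives no evidence that 509 is composite.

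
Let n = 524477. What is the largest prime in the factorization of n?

89

524477 = 71 · 7387
7387 = 83 · 89
89 is prime.
So 524477 = 71 · 83 · 89; the largest prime factor is 89.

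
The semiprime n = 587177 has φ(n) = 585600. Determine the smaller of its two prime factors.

601

φ(n) = (p−1)(q−1) = n − (p+q) + 1, so p + q = 587177 − 585600 + 1 = 1578.
p and q are the roots of t² − 1578t + 587177 = 0.
Discriminant: 1578² − 4·587177 = 2490084 − 2348708 = 141376; √141376 = 376.
q = (1578 − 376)/2 = 601, p = (1578 + 376)/2 = 977.
Check: 601 · 977 = 587177.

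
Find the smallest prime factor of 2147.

19

2147 is odd.
Digit sum 14, not divisible by 3.
Ends in 7: not divisible by 5.
7: 2147 = 7·306 + 5
11: 2147 = 11·195 + 2
13: 2147 = 13·165 + 2
17: 2147 = 17·126 + 5
19: 2147 = 19·113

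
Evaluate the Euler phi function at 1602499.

Factor: 1602499 = 59 · 157 · 173.
φ(1602499) = (59−1) · (157−1) · (173−1) = 58 · 156 · 172 = 1556256.

1556256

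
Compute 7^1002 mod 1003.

546

7^1 ≡ 7 (mod 1003)
7^2 ≡ 7^2 = 49 ≡ 49 (mod 1003)
7^4 ≡ 49^2 = 2401 ≡ 395 (mod 1003)
7^8 ≡ 395^2 = 156025 ≡ 560 (mod 1003)
7^16 ≡ 560^2 = 313600 ≡ 664 (mod 1003)
7^32 ≡ 664^2 = 440896 ≡ 579 (mod 1003)
7^64 ≡ 579^2 = 335241 ≡ 239 (mod 1003)
7^128 ≡ 239^2 = 57121 ≡ 953 (mod 1003)
7^256 ≡ 953^2 = 908209 ≡ 494 (mod 1003)
7^512 ≡ 494^2 = 244036 ≡ 307 (mod 1003)
1002 = 512 + 256 + 128 + 64 + 32 + 8 + 2 in binary powers of 2.
So 7^1002 ≡ 307 · 494 · 953 · 239 · 579 · 560 · 49 ≡ 546 (mod 1003).
Since 546 ≠ 1, base 7 is a Fermat witness: 1003 is composite.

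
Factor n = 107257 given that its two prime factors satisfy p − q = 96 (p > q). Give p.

Since p = q + 96, we have 107257 = q(q + 96), so q² + 96q − 107257 = 0.
Discriminant: 96² + 4·107257 = 9216 + 429028 = 438244; √438244 = 662.
q = (−96 + 662)/2 = 283, and p = q + 96 = 379.
Check: 283 · 379 = 107257.

379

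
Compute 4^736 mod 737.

4^1 ≡ 4 (mod 737)
4^2 ≡ 4^2 = 16 ≡ 16 (mod 737)
4^4 ≡ 16^2 = 256 ≡ 256 (mod 737)
4^8 ≡ 256^2 = 65536 ≡ 680 (mod 737)
4^16 ≡ 680^2 = 462400 ≡ 301 (mod 737)
4^32 ≡ 301^2 = 90601 ≡ 687 (mod 737)
4^64 ≡ 687^2 = 471969 ≡ 289 (mod 737)
4^128 ≡ 289^2 = 83521 ≡ 240 (mod 737)
4^256 ≡ 240^2 = 57600 ≡ 114 (mod 737)
4^512 ≡ 114^2 = 12996 ≡ 467 (mod 737)
736 = 512 + 128 + 64 + 32 in binary powers of 2.
So 4^736 ≡ 467 · 240 · 289 · 687 ≡ 26 (mod 737).
Since 26 ≠ 1, base 4 is a Fermat witness: 737 is composite.

26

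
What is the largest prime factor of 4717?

89

4717 = 53 · 89
89 is prime.
So 4717 = 53 · 89; the largest prime factor is 89.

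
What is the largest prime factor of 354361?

71

354361 = 7 · 50623
50623 = 23 · 2201
2201 = 31 · 71
71 is prime.
So 354361 = 7 · 23 · 31 · 71; the largest prime factor is 71.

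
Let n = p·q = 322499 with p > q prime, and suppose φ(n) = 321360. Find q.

φ(n) = (p−1)(q−1) = n − (p+q) + 1, so p + q = 322499 − 321360 + 1 = 1140.
p and q are the roots of t² − 1140t + 322499 = 0.
Discriminant: 1140² − 4·322499 = 1299600 − 1289996 = 9604; √9604 = 98.
q = (1140 − 98)/2 = 521, p = (1140 + 98)/2 = 619.
Check: 521 · 619 = 322499.

521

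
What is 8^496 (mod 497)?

8^1 ≡ 8 (mod 497)
8^2 ≡ 8^2 = 64 ≡ 64 (mod 497)
8^4 ≡ 64^2 = 4096 ≡ 120 (mod 497)
8^8 ≡ 120^2 = 14400 ≡ 484 (mod 497)
8^16 ≡ 484^2 = 234256 ≡ 169 (mod 497)
8^32 ≡ 169^2 = 28561 ≡ 232 (mod 497)
8^64 ≡ 232^2 = 53824 ≡ 148 (mod 497)
8^128 ≡ 148^2 = 21904 ≡ 36 (mod 497)
8^256 ≡ 36^2 = 1296 ≡ 302 (mod 497)
496 = 256 + 128 + 64 + 32 + 16 in binary powers of 2.
So 8^496 ≡ 302 · 36 · 148 · 232 · 169 ≡ 225 (mod 497).
Since 225 ≠ 1, base 8 is a Fermat witness: 497 is composite.

225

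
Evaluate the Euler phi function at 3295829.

Factor: 3295829 = 131 · 139 · 181.
φ(3295829) = (131−1) · (139−1) · (181−1) = 130 · 138 · 180 = 3229200.

3229200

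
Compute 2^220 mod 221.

16

2^1 ≡ 2 (mod 221)
2^2 ≡ 2^2 = 4 ≡ 4 (mod 221)
2^4 ≡ 4^2 = 16 ≡ 16 (mod 221)
2^8 ≡ 16^2 = 256 ≡ 35 (mod 221)
2^16 ≡ 35^2 = 1225 ≡ 120 (mod 221)
2^32 ≡ 120^2 = 14400 ≡ 35 (mod 221)
2^64 ≡ 35^2 = 1225 ≡ 120 (mod 221)
2^128 ≡ 120^2 = 14400 ≡ 35 (mod 221)
220 = 128 + 64 + 16 + 8 + 4 in binary powers of 2.
So 2^220 ≡ 35 · 120 · 120 · 35 · 16 ≡ 16 (mod 221).
Since 16 ≠ 1, base 2 is a Fermat witness: 221 is composite.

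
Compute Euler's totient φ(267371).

Factor: 267371 = 13 · 131 · 157.
φ(267371) = (13−1) · (131−1) · (157−1) = 12 · 130 · 156 = 243360.

243360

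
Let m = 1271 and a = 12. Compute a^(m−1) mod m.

12^1 ≡ 12 (mod 1271)
12^2 ≡ 12^2 = 144 ≡ 144 (mod 1271)
12^4 ≡ 144^2 = 20736 ≡ 400 (mod 1271)
12^8 ≡ 400^2 = 160000 ≡ 1125 (mod 1271)
12^16 ≡ 1125^2 = 1265625 ≡ 980 (mod 1271)
12^32 ≡ 980^2 = 960400 ≡ 795 (mod 1271)
12^64 ≡ 795^2 = 632025 ≡ 338 (mod 1271)
12^128 ≡ 338^2 = 114244 ≡ 1125 (mod 1271)
12^256 ≡ 1125^2 = 1265625 ≡ 980 (mod 1271)
12^512 ≡ 980^2 = 960400 ≡ 795 (mod 1271)
12^1024 ≡ 795^2 = 632025 ≡ 338 (mod 1271)
1270 = 1024 + 128 + 64 + 32 + 16 + 4 + 2 in binary powers of 2.
So 12^1270 ≡ 338 · 1125 · 338 · 795 · 980 · 400 · 144 ≡ 893 (mod 1271).
Since 893 ≠ 1, base 12 is a Fermat witness: 1271 is composite.

893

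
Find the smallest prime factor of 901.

17

901 is odd.
Digit sum 10, not divisible by 3.
Ends in 1: not divisible by 5.
7: 901 = 7·128 + 5
11: 901 = 11·81 + 10
13: 901 = 13·69 + 4
17: 901 = 17·53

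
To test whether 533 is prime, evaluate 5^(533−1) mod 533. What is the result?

5^1 ≡ 5 (mod 533)
5^2 ≡ 5^2 = 25 ≡ 25 (mod 533)
5^4 ≡ 25^2 = 625 ≡ 92 (mod 533)
5^8 ≡ 92^2 = 8464 ≡ 469 (mod 533)
5^16 ≡ 469^2 = 219961 ≡ 365 (mod 533)
5^32 ≡ 365^2 = 133225 ≡ 508 (mod 533)
5^64 ≡ 508^2 = 258064 ≡ 92 (mod 533)
5^128 ≡ 92^2 = 8464 ≡ 469 (mod 533)
5^256 ≡ 469^2 = 219961 ≡ 365 (mod 533)
5^512 ≡ 365^2 = 133225 ≡ 508 (mod 533)
532 = 512 + 16 + 4 in binary powers of 2.
So 5^532 ≡ 508 · 365 · 92 ≡ 508 (mod 533).
Since 508 ≠ 1, base 5 is a Fermat witness: 533 is composite.

508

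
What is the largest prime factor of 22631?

22631 = 7 · 3233
3233 = 53 · 61
61 is prime.
So 22631 = 7 · 53 · 61; the largest prime factor is 61.

61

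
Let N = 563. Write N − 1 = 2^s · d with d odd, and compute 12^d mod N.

563 − 1 = 562 = 2^1 · 281, so d = 281.
12^1 ≡ 12 (mod 563)
12^2 ≡ 12^2 = 144 ≡ 144 (mod 563)
12^4 ≡ 144^2 = 20736 ≡ 468 (mod 563)
12^8 ≡ 468^2 = 219024 ≡ 17 (mod 563)
12^16 ≡ 17^2 = 289 ≡ 289 (mod 563)
12^32 ≡ 289^2 = 83521 ≡ 197 (mod 563)
12^64 ≡ 197^2 = 38809 ≡ 525 (mod 563)
12^128 ≡ 525^2 = 275625 ≡ 318 (mod 563)
12^256 ≡ 318^2 = 101124 ≡ 347 (mod 563)
281 = 256 + 16 + 8 + 1 in binary powers of 2.
So 12^281 ≡ 347 · 289 · 17 · 12 ≡ 1 (mod 563).
Since 12^d ≡ 1 (mod 563), base 12 does not prove 563 composite.

1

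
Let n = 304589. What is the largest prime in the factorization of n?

304589 = 17 · 17917
17917 = 19 · 943
943 = 23 · 41
41 is prime.
So 304589 = 17 · 19 · 23 · 41; the largest prime factor is 41.

41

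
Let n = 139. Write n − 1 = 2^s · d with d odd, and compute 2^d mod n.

138

139 − 1 = 138 = 2^1 · 69, so d = 69.
2^1 ≡ 2 (mod 139)
2^2 ≡ 2^2 = 4 ≡ 4 (mod 139)
2^4 ≡ 4^2 = 16 ≡ 16 (mod 139)
2^8 ≡ 16^2 = 256 ≡ 117 (mod 139)
2^16 ≡ 117^2 = 13689 ≡ 67 (mod 139)
2^32 ≡ 67^2 = 4489 ≡ 41 (mod 139)
2^64 ≡ 41^2 = 1681 ≡ 13 (mod 139)
69 = 64 + 4 + 1 in binary powers of 2.
So 2^69 ≡ 13 · 16 · 2 ≡ 138 (mod 139).
Since 2^d ≡ 138 (mod 139), base 2 does not prove 139 composite.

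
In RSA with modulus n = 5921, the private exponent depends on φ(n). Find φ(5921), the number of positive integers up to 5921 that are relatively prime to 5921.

Factor: 5921 = 31 · 191.
φ(5921) = (31−1) · (191−1) = 30 · 190 = 5700.

5700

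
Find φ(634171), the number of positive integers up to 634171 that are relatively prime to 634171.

609960

Factor: 634171 = 47 · 103 · 131.
φ(634171) = (47−1) · (103−1) · (131−1) = 46 · 102 · 130 = 609960.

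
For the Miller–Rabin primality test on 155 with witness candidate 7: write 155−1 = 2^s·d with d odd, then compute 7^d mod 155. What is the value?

155 − 1 = 154 = 2^1 · 77, so d = 77.
7^1 ≡ 7 (mod 155)
7^2 ≡ 7^2 = 49 ≡ 49 (mod 155)
7^4 ≡ 49^2 = 2401 ≡ 76 (mod 155)
7^8 ≡ 76^2 = 5776 ≡ 41 (mod 155)
7^16 ≡ 41^2 = 1681 ≡ 131 (mod 155)
7^32 ≡ 131^2 = 17161 ≡ 111 (mod 155)
7^64 ≡ 111^2 = 12321 ≡ 76 (mod 155)
77 = 64 + 8 + 4 + 1 in binary powers of 2.
So 7^77 ≡ 76 · 41 · 76 · 7 ≡ 142 (mod 155).
Squaring chain: 142; never reaches −1, so base 7 is a Miller–Rabin witness that 155 is composite.

142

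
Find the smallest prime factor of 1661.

11

1661 is odd.
Digit sum 14, not divisible by 3.
Ends in 1: not divisible by 5.
7: 1661 = 7·237 + 2
11: 1661 = 11·151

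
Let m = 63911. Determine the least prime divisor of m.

79

63911 is odd.
Digit sum 20, not divisible by 3.
Ends in 1: not divisible by 5.
7: 63911 = 7·9130 + 1
11: 63911 = 11·5810 + 1
13: 63911 = 13·4916 + 3
17: 63911 = 17·3759 + 8
19: 63911 = 19·3363 + 14
23: 63911 = 23·2778 + 17
29: 63911 = 29·2203 + 24
31: 63911 = 31·2061 + 20
37: 63911 = 37·1727 + 12
41: 63911 = 41·1558 + 33
43: 63911 = 43·1486 + 13
47: 63911 = 47·1359 + 38
53: 63911 = 53·1205 + 46
59: 63911 = 59·1083 + 14
61: 63911 = 61·1047 + 44
67: 63911 = 67·953 + 60
71: 63911 = 71·900 + 11
73: 63911 = 73·875 + 36
79: 63911 = 79·809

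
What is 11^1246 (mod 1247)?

173

11^1 ≡ 11 (mod 1247)
11^2 ≡ 11^2 = 121 ≡ 121 (mod 1247)
11^4 ≡ 121^2 = 14641 ≡ 924 (mod 1247)
11^8 ≡ 924^2 = 853776 ≡ 828 (mod 1247)
11^16 ≡ 828^2 = 685584 ≡ 981 (mod 1247)
11^32 ≡ 981^2 = 962361 ≡ 924 (mod 1247)
11^64 ≡ 924^2 = 853776 ≡ 828 (mod 1247)
11^128 ≡ 828^2 = 685584 ≡ 981 (mod 1247)
11^256 ≡ 981^2 = 962361 ≡ 924 (mod 1247)
11^512 ≡ 924^2 = 853776 ≡ 828 (mod 1247)
11^1024 ≡ 828^2 = 685584 ≡ 981 (mod 1247)
1246 = 1024 + 128 + 64 + 16 + 8 + 4 + 2 in binary powers of 2.
So 11^1246 ≡ 981 · 981 · 828 · 981 · 828 · 924 · 121 ≡ 173 (mod 1247).
Since 173 ≠ 1, base 11 is a Fermat witness: 1247 is composite.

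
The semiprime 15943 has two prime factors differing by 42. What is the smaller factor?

107

Since p = q + 42, we have 15943 = q(q + 42), so q² + 42q − 15943 = 0.
Discriminant: 42² + 4·15943 = 1764 + 63772 = 65536; √65536 = 256.
q = (−42 + 256)/2 = 107, and p = q + 42 = 149.
Check: 107 · 149 = 15943.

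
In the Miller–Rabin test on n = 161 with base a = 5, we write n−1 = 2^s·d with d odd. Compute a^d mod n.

66

161 − 1 = 160 = 2^5 · 5, so d = 5.
5^1 ≡ 5 (mod 161)
5^2 ≡ 5^2 = 25 ≡ 25 (mod 161)
5^4 ≡ 25^2 = 625 ≡ 142 (mod 161)
5 = 4 + 1 in binary powers of 2.
So 5^5 ≡ 142 · 5 ≡ 66 (mod 161).
Squaring chain: 66 → 9 → 81 → 121 → 151; never reaches −1, so base 5 is a Miller–Rabin witness that 161 is composite.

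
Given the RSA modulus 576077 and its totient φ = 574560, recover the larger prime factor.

φ(n) = (p−1)(q−1) = n − (p+q) + 1, so p + q = 576077 − 574560 + 1 = 1518.
p and q are the roots of t² − 1518t + 576077 = 0.
Discriminant: 1518² − 4·576077 = 2304324 − 2304308 = 16; √16 = 4.
q = (1518 − 4)/2 = 757, p = (1518 + 4)/2 = 761.
Check: 757 · 761 = 576077.

761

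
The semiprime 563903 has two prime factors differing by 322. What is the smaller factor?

Since p = q + 322, we have 563903 = q(q + 322), so q² + 322q − 563903 = 0.
Discriminant: 322² + 4·563903 = 103684 + 2255612 = 2359296; √2359296 = 1536.
q = (−322 + 1536)/2 = 607, and p = q + 322 = 929.
Check: 607 · 929 = 563903.

607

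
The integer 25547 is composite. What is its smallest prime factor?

25547 is odd.
Digit sum 23, not divisible by 3.
Ends in 7: not divisible by 5.
7: 25547 = 7·3649 + 4
11: 25547 = 11·2322 + 5
13: 25547 = 13·1965 + 2
17: 25547 = 17·1502 + 13
19: 25547 = 19·1344 + 11
23: 25547 = 23·1110 + 17
29: 25547 = 29·880 + 27
31: 25547 = 31·824 + 3
37: 25547 = 37·690 + 17
41: 25547 = 41·623 + 4
43: 25547 = 43·594 + 5
47: 25547 = 47·543 + 26
53: 25547 = 53·482 + 1
59: 25547 = 59·433

59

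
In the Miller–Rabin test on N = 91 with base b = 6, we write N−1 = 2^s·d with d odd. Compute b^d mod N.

91 − 1 = 90 = 2^1 · 45, so d = 45.
6^1 ≡ 6 (mod 91)
6^2 ≡ 6^2 = 36 ≡ 36 (mod 91)
6^4 ≡ 36^2 = 1296 ≡ 22 (mod 91)
6^8 ≡ 22^2 = 484 ≡ 29 (mod 91)
6^16 ≡ 29^2 = 841 ≡ 22 (mod 91)
6^32 ≡ 22^2 = 484 ≡ 29 (mod 91)
45 = 32 + 8 + 4 + 1 in binary powers of 2.
So 6^45 ≡ 29 · 29 · 22 · 6 ≡ 83 (mod 91).
Squaring chain: 83; never reaches −1, so base 6 is a Miller–Rabin witness that 91 is composite.

83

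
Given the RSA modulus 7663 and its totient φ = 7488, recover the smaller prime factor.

79

φ(n) = (p−1)(q−1) = n − (p+q) + 1, so p + q = 7663 − 7488 + 1 = 176.
p and q are the roots of t² − 176t + 7663 = 0.
Discriminant: 176² − 4·7663 = 30976 − 30652 = 324; √324 = 18.
q = (176 − 18)/2 = 79, p = (176 + 18)/2 = 97.
Check: 79 · 97 = 7663.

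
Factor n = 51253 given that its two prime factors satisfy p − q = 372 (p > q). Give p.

Since p = q + 372, we have 51253 = q(q + 372), so q² + 372q − 51253 = 0.
Discriminant: 372² + 4·51253 = 138384 + 205012 = 343396; √343396 = 586.
q = (−372 + 586)/2 = 107, and p = q + 372 = 479.
Check: 107 · 479 = 51253.

479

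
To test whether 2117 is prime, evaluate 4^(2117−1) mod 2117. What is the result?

1756

4^1 ≡ 4 (mod 2117)
4^2 ≡ 4^2 = 16 ≡ 16 (mod 2117)
4^4 ≡ 16^2 = 256 ≡ 256 (mod 2117)
4^8 ≡ 256^2 = 65536 ≡ 2026 (mod 2117)
4^16 ≡ 2026^2 = 4104676 ≡ 1930 (mod 2117)
4^32 ≡ 1930^2 = 3724900 ≡ 1097 (mod 2117)
4^64 ≡ 1097^2 = 1203409 ≡ 953 (mod 2117)
4^128 ≡ 953^2 = 908209 ≡ 16 (mod 2117)
4^256 ≡ 16^2 = 256 ≡ 256 (mod 2117)
4^512 ≡ 256^2 = 65536 ≡ 2026 (mod 2117)
4^1024 ≡ 2026^2 = 4104676 ≡ 1930 (mod 2117)
4^2048 ≡ 1930^2 = 3724900 ≡ 1097 (mod 2117)
2116 = 2048 + 64 + 4 in binary powers of 2.
So 4^2116 ≡ 1097 · 953 · 256 ≡ 1756 (mod 2117).
Since 1756 ≠ 1, base 4 is a Fermat witness: 2117 is composite.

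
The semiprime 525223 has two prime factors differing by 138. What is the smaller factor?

659

Since p = q + 138, we have 525223 = q(q + 138), so q² + 138q − 525223 = 0.
Discriminant: 138² + 4·525223 = 19044 + 2100892 = 2119936; √2119936 = 1456.
q = (−138 + 1456)/2 = 659, and p = q + 138 = 797.
Check: 659 · 797 = 525223.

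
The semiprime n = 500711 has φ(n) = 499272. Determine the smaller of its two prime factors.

587

φ(n) = (p−1)(q−1) = n − (p+q) + 1, so p + q = 500711 − 499272 + 1 = 1440.
p and q are the roots of t² − 1440t + 500711 = 0.
Discriminant: 1440² − 4·500711 = 2073600 − 2002844 = 70756; √70756 = 266.
q = (1440 − 266)/2 = 587, p = (1440 + 266)/2 = 853.
Check: 587 · 853 = 500711.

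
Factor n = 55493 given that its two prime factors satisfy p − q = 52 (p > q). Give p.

263

Since p = q + 52, we have 55493 = q(q + 52), so q² + 52q − 55493 = 0.
Discriminant: 52² + 4·55493 = 2704 + 221972 = 224676; √224676 = 474.
q = (−52 + 474)/2 = 211, and p = q + 52 = 263.
Check: 211 · 263 = 55493.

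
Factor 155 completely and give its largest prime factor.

31

155 = 5 · 31
31 is prime.
So 155 = 5 · 31; the largest prime factor is 31.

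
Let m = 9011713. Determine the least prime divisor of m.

61

9011713 is odd.
Digit sum 22, not divisible by 3.
Ends in 3: not divisible by 5.
7: 9011713 = 7·1287387 + 4
11: 9011713 = 11·819246 + 7
13: 9011713 = 13·693208 + 9
17: 9011713 = 17·530100 + 13
19: 9011713 = 19·474300 + 13
23: 9011713 = 23·391813 + 14
29: 9011713 = 29·310748 + 21
31: 9011713 = 31·290700 + 13
37: 9011713 = 37·243559 + 30
41: 9011713 = 41·219797 + 36
43: 9011713 = 43·209574 + 31
47: 9011713 = 47·191738 + 27
53: 9011713 = 53·170032 + 17
59: 9011713 = 59·152740 + 53
61: 9011713 = 61·147733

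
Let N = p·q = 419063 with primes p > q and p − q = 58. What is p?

677

Since p = q + 58, we have 419063 = q(q + 58), so q² + 58q − 419063 = 0.
Discriminant: 58² + 4·419063 = 3364 + 1676252 = 1679616; √1679616 = 1296.
q = (−58 + 1296)/2 = 619, and p = q + 58 = 677.
Check: 619 · 677 = 419063.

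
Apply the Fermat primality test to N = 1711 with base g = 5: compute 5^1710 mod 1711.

5^1 ≡ 5 (mod 1711)
5^2 ≡ 5^2 = 25 ≡ 25 (mod 1711)
5^4 ≡ 25^2 = 625 ≡ 625 (mod 1711)
5^8 ≡ 625^2 = 390625 ≡ 517 (mod 1711)
5^16 ≡ 517^2 = 267289 ≡ 373 (mod 1711)
5^32 ≡ 373^2 = 139129 ≡ 538 (mod 1711)
5^64 ≡ 538^2 = 289444 ≡ 285 (mod 1711)
5^128 ≡ 285^2 = 81225 ≡ 808 (mod 1711)
5^256 ≡ 808^2 = 652864 ≡ 973 (mod 1711)
5^512 ≡ 973^2 = 946729 ≡ 546 (mod 1711)
5^1024 ≡ 546^2 = 298116 ≡ 402 (mod 1711)
1710 = 1024 + 512 + 128 + 32 + 8 + 4 + 2 in binary powers of 2.
So 5^1710 ≡ 402 · 546 · 808 · 538 · 517 · 625 · 25 ≡ 779 (mod 1711).
Since 779 ≠ 1, base 5 is a Fermat witness: 1711 is composite.

779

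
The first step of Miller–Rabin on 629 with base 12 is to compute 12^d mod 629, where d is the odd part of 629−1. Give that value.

629 − 1 = 628 = 2^2 · 157, so d = 157.
12^1 ≡ 12 (mod 629)
12^2 ≡ 12^2 = 144 ≡ 144 (mod 629)
12^4 ≡ 144^2 = 20736 ≡ 608 (mod 629)
12^8 ≡ 608^2 = 369664 ≡ 441 (mod 629)
12^16 ≡ 441^2 = 194481 ≡ 120 (mod 629)
12^32 ≡ 120^2 = 14400 ≡ 562 (mod 629)
12^64 ≡ 562^2 = 315844 ≡ 86 (mod 629)
12^128 ≡ 86^2 = 7396 ≡ 477 (mod 629)
157 = 128 + 16 + 8 + 4 + 1 in binary powers of 2.
So 12^157 ≡ 477 · 120 · 441 · 608 · 12 ≡ 201 (mod 629).
Squaring chain: 201 → 145; never reaches −1, so base 12 is a Miller–Rabin witness that 629 is composite.

201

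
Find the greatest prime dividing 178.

178 = 2 · 89
89 is prime.
So 178 = 2 · 89; the largest prime factor is 89.

89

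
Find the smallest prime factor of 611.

13

611 is odd.
Digit sum 8, not divisible by 3.
Ends in 1: not divisible by 5.
7: 611 = 7·87 + 2
11: 611 = 11·55 + 6
13: 611 = 13·47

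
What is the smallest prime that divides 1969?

1969 is odd.
Digit sum 25, not divisible by 3.
Ends in 9: not divisible by 5.
7: 1969 = 7·281 + 2
11: 1969 = 11·179

11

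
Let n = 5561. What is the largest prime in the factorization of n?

5561 = 67 · 83
83 is prime.
So 5561 = 67 · 83; the largest prime factor is 83.

83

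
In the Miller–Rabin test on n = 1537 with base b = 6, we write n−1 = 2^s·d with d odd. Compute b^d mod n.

216

1537 − 1 = 1536 = 2^9 · 3, so d = 3.
6^1 ≡ 6 (mod 1537)
6^2 ≡ 6^2 = 36 ≡ 36 (mod 1537)
3 = 2 + 1 in binary powers of 2.
So 6^3 ≡ 36 · 6 ≡ 216 (mod 1537).
Squaring chain: 216 → 546 → 1475 → 770 → 1155 → 1446 → 596 → 169 → 895; never reaches −1, so base 6 is a Miller–Rabin witness that 1537 is composite.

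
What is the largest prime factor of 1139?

67

1139 = 17 · 67
67 is prime.
So 1139 = 17 · 67; the largest prime factor is 67.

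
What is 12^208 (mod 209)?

45

12^1 ≡ 12 (mod 209)
12^2 ≡ 12^2 = 144 ≡ 144 (mod 209)
12^4 ≡ 144^2 = 20736 ≡ 45 (mod 209)
12^8 ≡ 45^2 = 2025 ≡ 144 (mod 209)
12^16 ≡ 144^2 = 20736 ≡ 45 (mod 209)
12^32 ≡ 45^2 = 2025 ≡ 144 (mod 209)
12^64 ≡ 144^2 = 20736 ≡ 45 (mod 209)
12^128 ≡ 45^2 = 2025 ≡ 144 (mod 209)
208 = 128 + 64 + 16 in binary powers of 2.
So 12^208 ≡ 144 · 45 · 45 ≡ 45 (mod 209).
Since 45 ≠ 1, base 12 is a Fermat witness: 209 is composite.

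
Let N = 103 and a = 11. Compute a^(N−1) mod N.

1

11^1 ≡ 11 (mod 103)
11^2 ≡ 11^2 = 121 ≡ 18 (mod 103)
11^4 ≡ 18^2 = 324 ≡ 15 (mod 103)
11^8 ≡ 15^2 = 225 ≡ 19 (mod 103)
11^16 ≡ 19^2 = 361 ≡ 52 (mod 103)
11^32 ≡ 52^2 = 2704 ≡ 26 (mod 103)
11^64 ≡ 26^2 = 676 ≡ 58 (mod 103)
102 = 64 + 32 + 4 + 2 in binary powers of 2.
So 11^102 ≡ 58 · 26 · 15 · 18 ≡ 1 (mod 103).
Since the result is 1, base 11 gives no evidence that 103 is composite.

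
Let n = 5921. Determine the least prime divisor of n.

31

5921 is odd.
Digit sum 17, not divisible by 3.
Ends in 1: not divisible by 5.
7: 5921 = 7·845 + 6
11: 5921 = 11·538 + 3
13: 5921 = 13·455 + 6
17: 5921 = 17·348 + 5
19: 5921 = 19·311 + 12
23: 5921 = 23·257 + 10
29: 5921 = 29·204 + 5
31: 5921 = 31·191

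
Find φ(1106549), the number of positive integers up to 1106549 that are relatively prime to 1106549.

Factor: 1106549 = 41 · 137 · 197.
φ(1106549) = (41−1) · (137−1) · (197−1) = 40 · 136 · 196 = 1066240.

1066240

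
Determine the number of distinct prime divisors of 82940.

82940 = 2^2 · 20735
20735 = 5 · 4147
4147 = 11 · 377
377 = 13 · 29
82940 = 2^2 · 5 · 11 · 13 · 29, which has 5 distinct prime factors.

5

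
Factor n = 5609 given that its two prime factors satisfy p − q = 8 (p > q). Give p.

Since p = q + 8, we have 5609 = q(q + 8), so q² + 8q − 5609 = 0.
Discriminant: 8² + 4·5609 = 64 + 22436 = 22500; √22500 = 150.
q = (−8 + 150)/2 = 71, and p = q + 8 = 79.
Check: 71 · 79 = 5609.

79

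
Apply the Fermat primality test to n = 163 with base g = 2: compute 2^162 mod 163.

1

2^1 ≡ 2 (mod 163)
2^2 ≡ 2^2 = 4 ≡ 4 (mod 163)
2^4 ≡ 4^2 = 16 ≡ 16 (mod 163)
2^8 ≡ 16^2 = 256 ≡ 93 (mod 163)
2^16 ≡ 93^2 = 8649 ≡ 10 (mod 163)
2^32 ≡ 10^2 = 100 ≡ 100 (mod 163)
2^64 ≡ 100^2 = 10000 ≡ 57 (mod 163)
2^128 ≡ 57^2 = 3249 ≡ 152 (mod 163)
162 = 128 + 32 + 2 in binary powers of 2.
So 2^162 ≡ 152 · 100 · 4 ≡ 1 (mod 163).
Since the result is 1, base 2 gives no evidence that 163 is composite.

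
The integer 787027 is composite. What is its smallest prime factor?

37

787027 is odd.
Digit sum 31, not divisible by 3.
Ends in 7: not divisible by 5.
7: 787027 = 7·112432 + 3
11: 787027 = 11·71547 + 10
13: 787027 = 13·60540 + 7
17: 787027 = 17·46295 + 12
19: 787027 = 19·41422 + 9
23: 787027 = 23·34218 + 13
29: 787027 = 29·27138 + 25
31: 787027 = 31·25387 + 30
37: 787027 = 37·21271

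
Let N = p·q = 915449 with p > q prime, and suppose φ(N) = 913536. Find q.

φ(n) = (p−1)(q−1) = n − (p+q) + 1, so p + q = 915449 − 913536 + 1 = 1914.
p and q are the roots of t² − 1914t + 915449 = 0.
Discriminant: 1914² − 4·915449 = 3663396 − 3661796 = 1600; √1600 = 40.
q = (1914 − 40)/2 = 937, p = (1914 + 40)/2 = 977.
Check: 937 · 977 = 915449.

937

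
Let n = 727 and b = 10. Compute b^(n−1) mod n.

1

10^1 ≡ 10 (mod 727)
10^2 ≡ 10^2 = 100 ≡ 100 (mod 727)
10^4 ≡ 100^2 = 10000 ≡ 549 (mod 727)
10^8 ≡ 549^2 = 301401 ≡ 423 (mod 727)
10^16 ≡ 423^2 = 178929 ≡ 87 (mod 727)
10^32 ≡ 87^2 = 7569 ≡ 299 (mod 727)
10^64 ≡ 299^2 = 89401 ≡ 707 (mod 727)
10^128 ≡ 707^2 = 499849 ≡ 400 (mod 727)
10^256 ≡ 400^2 = 160000 ≡ 60 (mod 727)
10^512 ≡ 60^2 = 3600 ≡ 692 (mod 727)
726 = 512 + 128 + 64 + 16 + 4 + 2 in binary powers of 2.
So 10^726 ≡ 692 · 400 · 707 · 87 · 549 · 100 ≡ 1 (mod 727).
Since the result is 1, base 10 gives no evidence that 727 is composite.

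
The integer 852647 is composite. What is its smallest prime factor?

852647 is odd.
Digit sum 32, not divisible by 3.
Ends in 7: not divisible by 5.
7: 852647 = 7·121806 + 5
11: 852647 = 11·77513 + 4
13: 852647 = 13·65588 + 3
17: 852647 = 17·50155 + 12
19: 852647 = 19·44876 + 3
23: 852647 = 23·37071 + 14
29: 852647 = 29·29401 + 18
31: 852647 = 31·27504 + 23
37: 852647 = 37·23044 + 19
41: 852647 = 41·20796 + 11
43: 852647 = 43·19829

43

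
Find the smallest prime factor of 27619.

71

27619 is odd.
Digit sum 25, not divisible by 3.
Ends in 9: not divisible by 5.
7: 27619 = 7·3945 + 4
11: 27619 = 11·2510 + 9
13: 27619 = 13·2124 + 7
17: 27619 = 17·1624 + 11
19: 27619 = 19·1453 + 12
23: 27619 = 23·1200 + 19
29: 27619 = 29·952 + 11
31: 27619 = 31·890 + 29
37: 27619 = 37·746 + 17
41: 27619 = 41·673 + 26
43: 27619 = 43·642 + 13
47: 27619 = 47·587 + 30
53: 27619 = 53·521 + 6
59: 27619 = 59·468 + 7
61: 27619 = 61·452 + 47
67: 27619 = 67·412 + 15
71: 27619 = 71·389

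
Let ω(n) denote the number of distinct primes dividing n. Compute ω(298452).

6

298452 = 2^2 · 74613
74613 = 3 · 24871
24871 = 7 · 3553
3553 = 11 · 323
323 = 17 · 19
298452 = 2^2 · 3 · 7 · 11 · 17 · 19, which has 6 distinct prime factors.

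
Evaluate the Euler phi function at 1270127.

1233792

Factor: 1270127 = 73 · 127 · 137.
φ(1270127) = (73−1) · (127−1) · (137−1) = 72 · 126 · 136 = 1233792.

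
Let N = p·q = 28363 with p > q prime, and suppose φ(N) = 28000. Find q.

113

φ(n) = (p−1)(q−1) = n − (p+q) + 1, so p + q = 28363 − 28000 + 1 = 364.
p and q are the roots of t² − 364t + 28363 = 0.
Discriminant: 364² − 4·28363 = 132496 − 113452 = 19044; √19044 = 138.
q = (364 − 138)/2 = 113, p = (364 + 138)/2 = 251.
Check: 113 · 251 = 28363.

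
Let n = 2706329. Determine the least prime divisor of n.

2706329 is odd.
Digit sum 29, not divisible by 3.
Ends in 9: not divisible by 5.
7: 2706329 = 7·386618 + 3
11: 2706329 = 11·246029 + 10
13: 2706329 = 13·208179 + 2
17: 2706329 = 17·159195 + 14
19: 2706329 = 19·142438 + 7
23: 2706329 = 23·117666 + 11
29: 2706329 = 29·93321 + 20
31: 2706329 = 31·87300 + 29
37: 2706329 = 37·73144 + 1
41: 2706329 = 41·66008 + 1
43: 2706329 = 43·62937 + 38
47: 2706329 = 47·57581 + 22
53: 2706329 = 53·51062 + 43
59: 2706329 = 59·45869 + 58
61: 2706329 = 61·44366 + 3
67: 2706329 = 67·40392 + 65
71: 2706329 = 71·38117 + 22
73: 2706329 = 73·37073

73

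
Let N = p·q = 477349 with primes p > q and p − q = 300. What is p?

Since p = q + 300, we have 477349 = q(q + 300), so q² + 300q − 477349 = 0.
Discriminant: 300² + 4·477349 = 90000 + 1909396 = 1999396; √1999396 = 1414.
q = (−300 + 1414)/2 = 557, and p = q + 300 = 857.
Check: 557 · 857 = 477349.

857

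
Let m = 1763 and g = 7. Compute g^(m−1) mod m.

1197

7^1 ≡ 7 (mod 1763)
7^2 ≡ 7^2 = 49 ≡ 49 (mod 1763)
7^4 ≡ 49^2 = 2401 ≡ 638 (mod 1763)
7^8 ≡ 638^2 = 407044 ≡ 1554 (mod 1763)
7^16 ≡ 1554^2 = 2414916 ≡ 1369 (mod 1763)
7^32 ≡ 1369^2 = 1874161 ≡ 92 (mod 1763)
7^64 ≡ 92^2 = 8464 ≡ 1412 (mod 1763)
7^128 ≡ 1412^2 = 1993744 ≡ 1554 (mod 1763)
7^256 ≡ 1554^2 = 2414916 ≡ 1369 (mod 1763)
7^512 ≡ 1369^2 = 1874161 ≡ 92 (mod 1763)
7^1024 ≡ 92^2 = 8464 ≡ 1412 (mod 1763)
1762 = 1024 + 512 + 128 + 64 + 32 + 2 in binary powers of 2.
So 7^1762 ≡ 1412 · 92 · 1554 · 1412 · 92 · 49 ≡ 1197 (mod 1763).
Since 1197 ≠ 1, base 7 is a Fermat witness: 1763 is composite.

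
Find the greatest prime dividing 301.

301 = 7 · 43
43 is prime.
So 301 = 7 · 43; the largest prime factor is 43.

43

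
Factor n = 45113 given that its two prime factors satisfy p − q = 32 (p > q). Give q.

197

Since p = q + 32, we have 45113 = q(q + 32), so q² + 32q − 45113 = 0.
Discriminant: 32² + 4·45113 = 1024 + 180452 = 181476; √181476 = 426.
q = (−32 + 426)/2 = 197, and p = q + 32 = 229.
Check: 197 · 229 = 45113.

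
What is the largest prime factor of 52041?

52041 = 3 · 17347
17347 = 11 · 1577
1577 = 19 · 83
83 is prime.
So 52041 = 3 · 11 · 19 · 83; the largest prime factor is 83.

83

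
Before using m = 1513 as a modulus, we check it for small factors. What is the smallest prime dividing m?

17

1513 is odd.
Digit sum 10, not divisible by 3.
Ends in 3: not divisible by 5.
7: 1513 = 7·216 + 1
11: 1513 = 11·137 + 6
13: 1513 = 13·116 + 5
17: 1513 = 17·89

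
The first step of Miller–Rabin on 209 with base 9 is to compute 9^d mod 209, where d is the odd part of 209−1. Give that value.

209 − 1 = 208 = 2^4 · 13, so d = 13.
9^1 ≡ 9 (mod 209)
9^2 ≡ 9^2 = 81 ≡ 81 (mod 209)
9^4 ≡ 81^2 = 6561 ≡ 82 (mod 209)
9^8 ≡ 82^2 = 6724 ≡ 36 (mod 209)
13 = 8 + 4 + 1 in binary powers of 2.
So 9^13 ≡ 36 · 82 · 9 ≡ 25 (mod 209).
Squaring chain: 25 → 207 → 4 → 16; never reaches −1, so base 9 is a Miller–Rabin witness that 209 is composite.

25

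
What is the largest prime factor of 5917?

5917 = 61 · 97
97 is prime.
So 5917 = 61 · 97; the largest prime factor is 97.

97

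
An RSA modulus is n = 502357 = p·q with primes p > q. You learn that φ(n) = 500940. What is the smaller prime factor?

φ(n) = (p−1)(q−1) = n − (p+q) + 1, so p + q = 502357 − 500940 + 1 = 1418.
p and q are the roots of t² − 1418t + 502357 = 0.
Discriminant: 1418² − 4·502357 = 2010724 − 2009428 = 1296; √1296 = 36.
q = (1418 − 36)/2 = 691, p = (1418 + 36)/2 = 727.
Check: 691 · 727 = 502357.

691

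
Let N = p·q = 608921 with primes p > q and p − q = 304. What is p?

947

Since p = q + 304, we have 608921 = q(q + 304), so q² + 304q − 608921 = 0.
Discriminant: 304² + 4·608921 = 92416 + 2435684 = 2528100; √2528100 = 1590.
q = (−304 + 1590)/2 = 643, and p = q + 304 = 947.
Check: 643 · 947 = 608921.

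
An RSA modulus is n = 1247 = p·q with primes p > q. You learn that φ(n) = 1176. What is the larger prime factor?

φ(n) = (p−1)(q−1) = n − (p+q) + 1, so p + q = 1247 − 1176 + 1 = 72.
p and q are the roots of t² − 72t + 1247 = 0.
Discriminant: 72² − 4·1247 = 5184 − 4988 = 196; √196 = 14.
q = (72 − 14)/2 = 29, p = (72 + 14)/2 = 43.
Check: 29 · 43 = 1247.

43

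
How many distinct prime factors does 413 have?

2

413 = 7 · 59
413 = 7 · 59, which has 2 distinct prime factors.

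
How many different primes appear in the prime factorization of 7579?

3

7579 = 11 · 689
689 = 13 · 53
7579 = 11 · 13 · 53, which has 3 distinct prime factors.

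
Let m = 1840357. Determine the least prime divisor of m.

1840357 is odd.
Digit sum 28, not divisible by 3.
Ends in 7: not divisible by 5.
7: 1840357 = 7·262908 + 1
11: 1840357 = 11·167305 + 2
13: 1840357 = 13·141565 + 12
17: 1840357 = 17·108256 + 5
19: 1840357 = 19·96860 + 17
23: 1840357 = 23·80015 + 12
29: 1840357 = 29·63460 + 17
31: 1840357 = 31·59366 + 11
37: 1840357 = 37·49739 + 14
41: 1840357 = 41·44886 + 31
43: 1840357 = 43·42799

43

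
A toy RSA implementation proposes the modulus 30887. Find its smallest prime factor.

30887 is odd.
Digit sum 26, not divisible by 3.
Ends in 7: not divisible by 5.
7: 30887 = 7·4412 + 3
11: 30887 = 11·2807 + 10
13: 30887 = 13·2375 + 12
17: 30887 = 17·1816 + 15
19: 30887 = 19·1625 + 12
23: 30887 = 23·1342 + 21
29: 30887 = 29·1065 + 2
31: 30887 = 31·996 + 11
37: 30887 = 37·834 + 29
41: 30887 = 41·753 + 14
43: 30887 = 43·718 + 13
47: 30887 = 47·657 + 8
53: 30887 = 53·582 + 41
59: 30887 = 59·523 + 30
61: 30887 = 61·506 + 21
67: 30887 = 67·461

67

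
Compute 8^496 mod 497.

8^1 ≡ 8 (mod 497)
8^2 ≡ 8^2 = 64 ≡ 64 (mod 497)
8^4 ≡ 64^2 = 4096 ≡ 120 (mod 497)
8^8 ≡ 120^2 = 14400 ≡ 484 (mod 497)
8^16 ≡ 484^2 = 234256 ≡ 169 (mod 497)
8^32 ≡ 169^2 = 28561 ≡ 232 (mod 497)
8^64 ≡ 232^2 = 53824 ≡ 148 (mod 497)
8^128 ≡ 148^2 = 21904 ≡ 36 (mod 497)
8^256 ≡ 36^2 = 1296 ≡ 302 (mod 497)
496 = 256 + 128 + 64 + 32 + 16 in binary powers of 2.
So 8^496 ≡ 302 · 36 · 148 · 232 · 169 ≡ 225 (mod 497).
Since 225 ≠ 1, base 8 is a Fermat witness: 497 is composite.

225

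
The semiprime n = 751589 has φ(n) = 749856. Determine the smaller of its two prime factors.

φ(n) = (p−1)(q−1) = n − (p+q) + 1, so p + q = 751589 − 749856 + 1 = 1734.
p and q are the roots of t² − 1734t + 751589 = 0.
Discriminant: 1734² − 4·751589 = 3006756 − 3006356 = 400; √400 = 20.
q = (1734 − 20)/2 = 857, p = (1734 + 20)/2 = 877.
Check: 857 · 877 = 751589.

857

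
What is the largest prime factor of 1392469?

53

1392469 = 13 · 107113
107113 = 43 · 2491
2491 = 47 · 53
53 is prime.
So 1392469 = 13 · 43 · 47 · 53; the largest prime factor is 53.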